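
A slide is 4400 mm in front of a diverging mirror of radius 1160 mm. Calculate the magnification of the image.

f = R/2 = 1160/2 = 580.0 mm; for a diverging mirror, f = -580.0 mm.
1/d_i = 1/f − 1/d_o = 1/(-580.0) − 1/(4400) = -0.001951, so d_i = -512.4 mm.
m = −d_i/d_o = −(-512.4)/(4400) = +0.116.
The image is virtual, upright and reduced, behind the mirror.

m = +0.116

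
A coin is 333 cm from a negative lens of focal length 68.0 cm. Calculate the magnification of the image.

m = +0.170

For a negative lens, f = -68.0 cm.
1/d_i = 1/f − 1/d_o = 1/(-68.00) − 1/(333) = -0.01771, so d_i = -56.47 cm.
m = −d_i/d_o = −(-56.47)/(333) = +0.170.
The image is virtual, upright and reduced, on the same side as the object.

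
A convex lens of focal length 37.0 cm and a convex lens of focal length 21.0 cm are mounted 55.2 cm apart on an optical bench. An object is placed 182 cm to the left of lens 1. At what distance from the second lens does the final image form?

15.0 cm

Lens 1: 1/d_i1 = 1/f₁ − 1/d_o1 = 1/(37.0) − 1/(182) = 0.02153, so d_i1 = 46.44 cm.
The intermediate image is 46.44 cm to the right of lens 1, which is 55.2 − (46.44) = 8.760 cm to the left of lens 2, so d_o2 = +8.760 cm.
Lens 2: 1/d_i2 = 1/f₂ − 1/d_o2 = 1/(21.0) − 1/(8.760) = -0.06654, so d_i2 = -15.0 cm.
The final image is virtual, 15.0 cm to the left of lens 2 (overall magnification ≈ -0.44).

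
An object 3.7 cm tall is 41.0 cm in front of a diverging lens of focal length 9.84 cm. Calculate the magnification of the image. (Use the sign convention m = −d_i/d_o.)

m = +0.194

For a diverging lens, f = -9.84 cm.
1/d_i = 1/f − 1/d_o = 1/(-9.840) − 1/(41.0) = -0.1260, so d_i = -7.935 cm.
m = −d_i/d_o = −(-7.935)/(41.0) = +0.194.
The image is virtual, upright and reduced, on the same side as the object.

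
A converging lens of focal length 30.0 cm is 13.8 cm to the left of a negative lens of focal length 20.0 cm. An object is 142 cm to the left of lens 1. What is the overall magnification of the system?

Lens 1: 1/d_i1 = 1/(30.0) − 1/(142) = 0.02629, so d_i1 = 38.04 cm; m₁ = −d_i1/d_o1 = -0.2679.
d_o2 = 13.8 − (38.04) = -24.24 cm (virtual object).
f₂ = −20.0 cm (diverging).
Lens 2: 1/d_i2 = 1/(-20.0) − 1/(-24.24) = -0.008746, so d_i2 = -114.3 cm; m₂ = −d_i2/d_o2 = -4.717.
m = m₁·m₂ = (-0.2679)(-4.717) = +1.26.

m = +1.26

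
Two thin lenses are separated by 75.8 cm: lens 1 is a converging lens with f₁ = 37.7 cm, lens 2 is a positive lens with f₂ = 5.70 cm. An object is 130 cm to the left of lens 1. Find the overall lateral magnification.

Lens 1: 1/d_i1 = 1/(37.7) − 1/(130) = 0.01883, so d_i1 = 53.10 cm; m₁ = −d_i1/d_o1 = -0.4085.
d_o2 = 75.8 − (53.10) = 22.70 cm.
Lens 2: 1/d_i2 = 1/(5.70) − 1/(22.70) = 0.1314, so d_i2 = 7.611 cm; m₂ = −d_i2/d_o2 = -0.3353.
m = m₁·m₂ = (-0.4085)(-0.3353) = +0.137.

m = +0.137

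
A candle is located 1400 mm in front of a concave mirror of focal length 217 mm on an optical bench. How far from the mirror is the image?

257 mm

Mirror equation: 1/q = 1/f − 1/p = 1/(217.0) − 1/(1400) = 0.004608 − 0.0007143 = 0.003894, so q = 257 mm.
The image is real, inverted and reduced, in front of the mirror.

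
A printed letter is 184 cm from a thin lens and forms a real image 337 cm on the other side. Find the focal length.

f = 119 cm (converging)

Real image ⇒ d_i = +337 cm.
1/f = 1/d_o + 1/d_i = 1/(184) + 1/(337) = 0.008402, so f = 119 cm.
Since f is positive, the thin lens is converging.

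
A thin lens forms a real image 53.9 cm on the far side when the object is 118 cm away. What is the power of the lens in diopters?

P = +2.70 D

d_i = +53.9 cm.
1/f = 1/d_o + 1/d_i = 1/(118) + 1/(53.9) = 0.02703 cm⁻¹.
f = 37.00 cm = 0.3700 m, so P = 1/f = +2.70 D.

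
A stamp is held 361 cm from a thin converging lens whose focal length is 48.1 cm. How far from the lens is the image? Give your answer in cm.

Thin-lens equation: 1/d_i = 1/f − 1/d_o = 1/(48.10) − 1/(361) = 0.02079 − 0.002770 = 0.01802, so d_i = 55.5 cm.
The image is real, inverted and reduced, on the far side of the lens.

55.5 cm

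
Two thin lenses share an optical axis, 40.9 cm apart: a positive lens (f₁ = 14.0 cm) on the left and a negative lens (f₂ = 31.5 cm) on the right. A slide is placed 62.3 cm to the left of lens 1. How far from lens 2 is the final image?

Lens 1: 1/d_i1 = 1/f₁ − 1/d_o1 = 1/(14.0) − 1/(62.3) = 0.05538, so d_i1 = 18.06 cm.
The intermediate image is 18.06 cm to the right of lens 1, which is 40.9 − (18.06) = 22.84 cm to the left of lens 2, so d_o2 = +22.84 cm.
Lens 2 is diverging, so f₂ = −31.5 cm.
Lens 2: 1/d_i2 = 1/f₂ − 1/d_o2 = 1/(-31.5) − 1/(22.84) = -0.07553, so d_i2 = -13.2 cm.
The final image is virtual, 13.2 cm to the left of lens 2 (overall magnification ≈ -0.17).

13.2 cm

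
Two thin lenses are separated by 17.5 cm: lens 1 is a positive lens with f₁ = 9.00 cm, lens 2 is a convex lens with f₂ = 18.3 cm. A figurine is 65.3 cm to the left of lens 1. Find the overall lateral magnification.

Lens 1: 1/d_i1 = 1/(9.00) − 1/(65.3) = 0.09580, so d_i1 = 10.44 cm; m₁ = −d_i1/d_o1 = -0.1599.
d_o2 = 17.5 − (10.44) = 7.060 cm.
Lens 2: 1/d_i2 = 1/(18.3) − 1/(7.060) = -0.08700, so d_i2 = -11.49 cm; m₂ = −d_i2/d_o2 = +1.628.
m = m₁·m₂ = (-0.1599)(+1.628) = -0.260.

m = -0.260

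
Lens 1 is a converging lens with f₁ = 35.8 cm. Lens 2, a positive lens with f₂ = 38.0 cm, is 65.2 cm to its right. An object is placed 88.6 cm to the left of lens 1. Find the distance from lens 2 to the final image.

5.93 cm

Lens 1: 1/d_i1 = 1/f₁ − 1/d_o1 = 1/(35.8) − 1/(88.6) = 0.01665, so d_i1 = 60.07 cm.
The intermediate image is 60.07 cm to the right of lens 1, which is 65.2 − (60.07) = 5.130 cm to the left of lens 2, so d_o2 = +5.130 cm.
Lens 2: 1/d_i2 = 1/f₂ − 1/d_o2 = 1/(38.0) − 1/(5.130) = -0.1686, so d_i2 = -5.93 cm.
The final image is virtual, 5.93 cm to the left of lens 2 (overall magnification ≈ -0.78).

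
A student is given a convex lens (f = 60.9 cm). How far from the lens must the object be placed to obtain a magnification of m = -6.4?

m = −d_i/d_o ⇒ d_i = −m·d_o.
1/f = 1/d_o + 1/d_i = 1/d_o − 1/(m·d_o) = (1 − 1/m)/d_o, so d_o = f(1 − 1/m) = (60.90)(1 − 1/(-6.4)) = 70.4 cm.

70.4 cm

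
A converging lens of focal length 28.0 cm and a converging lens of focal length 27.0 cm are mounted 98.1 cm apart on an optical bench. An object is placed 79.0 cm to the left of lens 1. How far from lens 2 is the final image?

53.3 cm

Lens 1: 1/d_i1 = 1/f₁ − 1/d_o1 = 1/(28.0) − 1/(79.0) = 0.02306, so d_i1 = 43.37 cm.
The intermediate image is 43.37 cm to the right of lens 1, which is 98.1 − (43.37) = 54.73 cm to the left of lens 2, so d_o2 = +54.73 cm.
Lens 2: 1/d_i2 = 1/f₂ − 1/d_o2 = 1/(27.0) − 1/(54.73) = 0.01877, so d_i2 = 53.3 cm.
The final image is real, 53.3 cm to the right of lens 2 (overall magnification ≈ 0.53).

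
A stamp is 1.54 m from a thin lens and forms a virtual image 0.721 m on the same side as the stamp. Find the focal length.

f = -1.36 m (diverging)

Virtual image ⇒ d_i = −0.721 m.
1/f = 1/d_o + 1/d_i = 1/(1.54) + 1/(-0.721) = -0.7376, so f = -1.36 m.
Since f is negative, the thin lens is diverging.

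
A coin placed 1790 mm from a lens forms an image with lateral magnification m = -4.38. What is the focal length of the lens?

m = −d_i/d_o ⇒ d_i = −m·d_o = −(-4.38)·(1790) = 7840 mm.
1/f = 1/d_o + 1/d_i = 1/(1790) + 1/(7840) = 0.0006862, so f = 1460 mm.
Since f is positive, the lens is converging.

f = 1460 mm (converging)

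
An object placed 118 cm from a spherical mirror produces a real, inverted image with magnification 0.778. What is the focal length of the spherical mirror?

m = −d_i/d_o ⇒ d_i = −m·d_o = −(-0.778)·(118) = 91.80 cm.
1/f = 1/d_o + 1/d_i = 1/(118) + 1/(91.80) = 0.01937, so f = 51.6 cm.
Since f is positive, the spherical mirror is concave.

f = 51.6 cm (concave)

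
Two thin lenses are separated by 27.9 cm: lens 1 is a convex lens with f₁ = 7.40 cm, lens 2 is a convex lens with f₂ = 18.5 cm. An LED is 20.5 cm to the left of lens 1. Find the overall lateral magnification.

Lens 1: 1/d_i1 = 1/(7.40) − 1/(20.5) = 0.08635, so d_i1 = 11.58 cm; m₁ = −d_i1/d_o1 = -0.5649.
d_o2 = 27.9 − (11.58) = 16.32 cm.
Lens 2: 1/d_i2 = 1/(18.5) − 1/(16.32) = -0.007220, so d_i2 = -138.5 cm; m₂ = −d_i2/d_o2 = +8.486.
m = m₁·m₂ = (-0.5649)(+8.486) = -4.79.

m = -4.79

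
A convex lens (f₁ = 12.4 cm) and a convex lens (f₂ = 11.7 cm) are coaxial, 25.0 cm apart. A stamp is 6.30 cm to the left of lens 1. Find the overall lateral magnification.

Lens 1: 1/d_i1 = 1/(12.4) − 1/(6.30) = -0.07808, so d_i1 = -12.81 cm; m₁ = −d_i1/d_o1 = +2.033.
d_o2 = 25.0 − (-12.81) = 37.81 cm.
Lens 2: 1/d_i2 = 1/(11.7) − 1/(37.81) = 0.05902, so d_i2 = 16.94 cm; m₂ = −d_i2/d_o2 = -0.4481.
m = m₁·m₂ = (+2.033)(-0.4481) = -0.911.

m = -0.911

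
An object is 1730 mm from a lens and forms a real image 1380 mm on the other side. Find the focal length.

Real image ⇒ d_i = +1380 mm.
1/f = 1/d_o + 1/d_i = 1/(1730) + 1/(1380) = 0.001303, so f = 768 mm.
Since f is positive, the lens is converging.

f = 768 mm (converging)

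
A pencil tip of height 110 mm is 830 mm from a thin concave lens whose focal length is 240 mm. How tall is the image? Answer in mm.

For a concave lens, f = -240 mm.
1/d_i = 1/f − 1/d_o = 1/(-240.0) − 1/(830) = -0.005371, so d_i = -186.2 mm.
m = −d_i/d_o = +0.2243.
|h_i| = |m|·h_o = 0.2243 × 110 = 24.7 mm. The image is virtual, upright and reduced, on the same side as the object.

24.7 mm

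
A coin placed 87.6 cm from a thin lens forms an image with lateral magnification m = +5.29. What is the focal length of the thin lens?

f = 108 cm (converging)

m = −d_i/d_o ⇒ d_i = −m·d_o = −(+5.29)·(87.6) = -463.4 cm.
1/f = 1/d_o + 1/d_i = 1/(87.6) + 1/(-463.4) = 0.009258, so f = 108 cm.
Since f is positive, the thin lens is converging.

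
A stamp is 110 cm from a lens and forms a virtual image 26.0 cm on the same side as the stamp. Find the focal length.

Virtual image ⇒ d_i = −26.0 cm.
1/f = 1/d_o + 1/d_i = 1/(110) + 1/(-26.0) = -0.02937, so f = -34.0 cm.
Since f is negative, the lens is diverging.

f = -34.0 cm (diverging)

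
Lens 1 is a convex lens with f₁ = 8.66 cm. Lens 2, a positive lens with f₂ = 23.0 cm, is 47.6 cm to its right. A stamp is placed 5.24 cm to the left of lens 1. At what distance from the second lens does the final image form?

Lens 1: 1/d_i1 = 1/f₁ − 1/d_o1 = 1/(8.66) − 1/(5.24) = -0.07537, so d_i1 = -13.27 cm.
The intermediate image is 13.27 cm to the left of lens 1 (virtual), which is 47.6 − (-13.27) = 60.87 cm to the left of lens 2, so d_o2 = +60.87 cm.
Lens 2: 1/d_i2 = 1/f₂ − 1/d_o2 = 1/(23.0) − 1/(60.87) = 0.02705, so d_i2 = 37.0 cm.
The final image is real, 37.0 cm to the right of lens 2 (overall magnification ≈ -1.5).

37.0 cm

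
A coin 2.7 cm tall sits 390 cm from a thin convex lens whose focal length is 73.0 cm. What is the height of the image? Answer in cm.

1/d_i = 1/f − 1/d_o = 1/(73.00) − 1/(390) = 0.01113, so d_i = 89.81 cm.
m = −d_i/d_o = -0.2303.
|h_i| = |m|·h_o = 0.2303 × 2.7 = 0.622 cm. The image is real, inverted and reduced, on the far side of the lens.

0.622 cm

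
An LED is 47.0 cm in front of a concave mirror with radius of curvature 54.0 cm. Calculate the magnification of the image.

f = R/2 = 54.0/2 = 27.00 cm.
1/d_i = 1/f − 1/d_o = 1/(27.00) − 1/(47.0) = 0.01576, so d_i = 63.45 cm.
m = −d_i/d_o = −(63.45)/(47.0) = -1.35.
The image is real, inverted and enlarged, in front of the mirror.

m = -1.35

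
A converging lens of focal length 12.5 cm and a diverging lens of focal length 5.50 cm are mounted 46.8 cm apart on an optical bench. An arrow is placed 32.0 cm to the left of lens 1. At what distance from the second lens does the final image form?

Lens 1: 1/d_i1 = 1/f₁ − 1/d_o1 = 1/(12.5) − 1/(32.0) = 0.04875, so d_i1 = 20.51 cm.
The intermediate image is 20.51 cm to the right of lens 1, which is 46.8 − (20.51) = 26.29 cm to the left of lens 2, so d_o2 = +26.29 cm.
Lens 2 is diverging, so f₂ = −5.50 cm.
Lens 2: 1/d_i2 = 1/f₂ − 1/d_o2 = 1/(-5.50) − 1/(26.29) = -0.2199, so d_i2 = -4.55 cm.
The final image is virtual, 4.55 cm to the left of lens 2 (overall magnification ≈ -0.11).

4.55 cm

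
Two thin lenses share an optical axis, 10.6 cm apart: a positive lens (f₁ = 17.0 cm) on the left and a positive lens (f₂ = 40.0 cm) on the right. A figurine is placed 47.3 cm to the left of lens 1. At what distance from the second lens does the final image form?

Lens 1: 1/d_i1 = 1/f₁ − 1/d_o1 = 1/(17.0) − 1/(47.3) = 0.03768, so d_i1 = 26.54 cm.
The intermediate image is 26.54 cm to the right of lens 1, which lies 15.94 cm to the right of lens 2 — a virtual object — so d_o2 = −15.94 cm.
Lens 2: 1/d_i2 = 1/f₂ − 1/d_o2 = 1/(40.0) − 1/(-15.94) = 0.08774, so d_i2 = 11.4 cm.
The final image is real, 11.4 cm to the right of lens 2 (overall magnification ≈ -0.40).

11.4 cm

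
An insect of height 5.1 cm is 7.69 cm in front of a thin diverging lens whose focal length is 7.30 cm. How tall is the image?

2.48 cm

For a diverging lens, f = -7.30 cm.
1/d_i = 1/f − 1/d_o = 1/(-7.300) − 1/(7.69) = -0.2670, so d_i = -3.745 cm.
m = −d_i/d_o = +0.4870.
|h_i| = |m|·h_o = 0.4870 × 5.1 = 2.48 cm. The image is virtual, upright and reduced, on the same side as the object.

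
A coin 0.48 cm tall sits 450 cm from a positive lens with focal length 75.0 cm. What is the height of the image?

0.0960 cm

1/d_i = 1/f − 1/d_o = 1/(75.00) − 1/(450) = 0.01111, so d_i = 90.00 cm.
m = −d_i/d_o = -0.2000.
|h_i| = |m|·h_o = 0.2000 × 0.48 = 0.0960 cm. The image is real, inverted and reduced, on the far side of the lens.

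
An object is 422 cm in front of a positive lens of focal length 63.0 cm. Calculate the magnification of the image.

1/d_i = 1/f − 1/d_o = 1/(63.00) − 1/(422) = 0.01350, so d_i = 74.06 cm.
m = −d_i/d_o = −(74.06)/(422) = -0.175.
The image is real, inverted and reduced, on the far side of the lens.

m = -0.175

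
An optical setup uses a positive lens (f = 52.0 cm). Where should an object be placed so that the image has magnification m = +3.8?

m = −d_i/d_o ⇒ d_i = −m·d_o.
1/f = 1/d_o + 1/d_i = 1/d_o − 1/(m·d_o) = (1 − 1/m)/d_o, so d_o = f(1 − 1/m) = (52.00)(1 − 1/(+3.8)) = 38.3 cm.

38.3 cm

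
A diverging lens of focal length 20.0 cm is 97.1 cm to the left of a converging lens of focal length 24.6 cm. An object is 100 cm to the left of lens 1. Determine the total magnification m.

f₁ = −20.0 cm (diverging).
Lens 1: 1/d_i1 = 1/(-20.0) − 1/(100) = -0.06000, so d_i1 = -16.67 cm; m₁ = −d_i1/d_o1 = +0.1667.
d_o2 = 97.1 − (-16.67) = 113.8 cm.
Lens 2: 1/d_i2 = 1/(24.6) − 1/(113.8) = 0.03186, so d_i2 = 31.38 cm; m₂ = −d_i2/d_o2 = -0.2758.
m = m₁·m₂ = (+0.1667)(-0.2758) = -0.0460.

m = -0.0460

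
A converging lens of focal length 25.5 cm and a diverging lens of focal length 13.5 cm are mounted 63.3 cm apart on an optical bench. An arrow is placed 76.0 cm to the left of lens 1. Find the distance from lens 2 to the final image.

Lens 1: 1/d_i1 = 1/f₁ − 1/d_o1 = 1/(25.5) − 1/(76.0) = 0.02606, so d_i1 = 38.38 cm.
The intermediate image is 38.38 cm to the right of lens 1, which is 63.3 − (38.38) = 24.92 cm to the left of lens 2, so d_o2 = +24.92 cm.
Lens 2 is diverging, so f₂ = −13.5 cm.
Lens 2: 1/d_i2 = 1/f₂ − 1/d_o2 = 1/(-13.5) − 1/(24.92) = -0.1142, so d_i2 = -8.76 cm.
The final image is virtual, 8.76 cm to the left of lens 2 (overall magnification ≈ -0.18).

8.76 cm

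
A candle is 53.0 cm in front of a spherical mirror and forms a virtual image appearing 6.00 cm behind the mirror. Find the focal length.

Virtual image ⇒ d_i = −6.00 cm.
1/f = 1/d_o + 1/d_i = 1/(53.0) + 1/(-6.00) = -0.1478, so f = -6.77 cm.
Since f is negative, the spherical mirror is convex.

f = -6.77 cm (convex)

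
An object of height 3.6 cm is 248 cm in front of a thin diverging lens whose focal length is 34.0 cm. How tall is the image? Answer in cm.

For a diverging lens, f = -34.0 cm.
1/d_i = 1/f − 1/d_o = 1/(-34.00) − 1/(248) = -0.03344, so d_i = -29.90 cm.
m = −d_i/d_o = +0.1206.
|h_i| = |m|·h_o = 0.1206 × 3.6 = 0.434 cm. The image is virtual, upright and reduced, on the same side as the object.

0.434 cm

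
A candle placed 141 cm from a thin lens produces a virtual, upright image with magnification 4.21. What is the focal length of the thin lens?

f = 185 cm (converging)

m = −d_i/d_o ⇒ d_i = −m·d_o = −(+4.21)·(141) = -593.6 cm.
1/f = 1/d_o + 1/d_i = 1/(141) + 1/(-593.6) = 0.005408, so f = 185 cm.
Since f is positive, the thin lens is converging.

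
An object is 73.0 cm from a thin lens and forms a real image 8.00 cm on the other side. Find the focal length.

Real image ⇒ d_i = +8.00 cm.
1/f = 1/d_o + 1/d_i = 1/(73.0) + 1/(8.00) = 0.1387, so f = 7.21 cm.
Since f is positive, the thin lens is converging.

f = 7.21 cm (converging)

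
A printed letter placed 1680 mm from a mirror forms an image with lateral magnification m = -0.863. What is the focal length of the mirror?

f = 778 mm (concave)

m = −d_i/d_o ⇒ d_i = −m·d_o = −(-0.863)·(1680) = 1450 mm.
1/f = 1/d_o + 1/d_i = 1/(1680) + 1/(1450) = 0.001285, so f = 778 mm.
Since f is positive, the mirror is concave.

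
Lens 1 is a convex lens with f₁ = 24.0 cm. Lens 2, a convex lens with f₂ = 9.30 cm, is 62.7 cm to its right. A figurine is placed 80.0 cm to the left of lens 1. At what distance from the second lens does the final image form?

13.8 cm

Lens 1: 1/d_i1 = 1/f₁ − 1/d_o1 = 1/(24.0) − 1/(80.0) = 0.02917, so d_i1 = 34.29 cm.
The intermediate image is 34.29 cm to the right of lens 1, which is 62.7 − (34.29) = 28.41 cm to the left of lens 2, so d_o2 = +28.41 cm.
Lens 2: 1/d_i2 = 1/f₂ − 1/d_o2 = 1/(9.30) − 1/(28.41) = 0.07233, so d_i2 = 13.8 cm.
The final image is real, 13.8 cm to the right of lens 2 (overall magnification ≈ 0.21).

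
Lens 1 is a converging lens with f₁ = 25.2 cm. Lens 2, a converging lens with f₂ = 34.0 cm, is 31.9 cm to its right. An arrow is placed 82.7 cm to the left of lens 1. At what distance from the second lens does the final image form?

Lens 1: 1/d_i1 = 1/f₁ − 1/d_o1 = 1/(25.2) − 1/(82.7) = 0.02759, so d_i1 = 36.24 cm.
The intermediate image is 36.24 cm to the right of lens 1, which lies 4.340 cm to the right of lens 2 — a virtual object — so d_o2 = −4.340 cm.
Lens 2: 1/d_i2 = 1/f₂ − 1/d_o2 = 1/(34.0) − 1/(-4.340) = 0.2598, so d_i2 = 3.85 cm.
The final image is real, 3.85 cm to the right of lens 2 (overall magnification ≈ -0.39).

3.85 cm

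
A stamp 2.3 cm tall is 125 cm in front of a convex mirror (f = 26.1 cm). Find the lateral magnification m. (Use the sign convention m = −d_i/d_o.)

m = +0.173

For a convex mirror, f = -26.1 cm.
1/d_i = 1/f − 1/d_o = 1/(-26.10) − 1/(125) = -0.04631, so d_i = -21.59 cm.
m = −d_i/d_o = −(-21.59)/(125) = +0.173.
The image is virtual, upright and reduced, behind the mirror.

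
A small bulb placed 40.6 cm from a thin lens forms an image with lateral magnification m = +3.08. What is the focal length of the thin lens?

m = −d_i/d_o ⇒ d_i = −m·d_o = −(+3.08)·(40.6) = -125.0 cm.
1/f = 1/d_o + 1/d_i = 1/(40.6) + 1/(-125.0) = 0.01663, so f = 60.1 cm.
Since f is positive, the thin lens is converging.

f = 60.1 cm (converging)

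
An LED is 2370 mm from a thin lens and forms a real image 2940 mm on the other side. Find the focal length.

Real image ⇒ d_i = +2940 mm.
1/f = 1/d_o + 1/d_i = 1/(2370) + 1/(2940) = 0.0007621, so f = 1310 mm.
Since f is positive, the thin lens is converging.

f = 1310 mm (converging)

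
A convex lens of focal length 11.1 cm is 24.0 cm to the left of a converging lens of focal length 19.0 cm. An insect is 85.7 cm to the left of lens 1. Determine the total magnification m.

Lens 1: 1/d_i1 = 1/(11.1) − 1/(85.7) = 0.07842, so d_i1 = 12.75 cm; m₁ = −d_i1/d_o1 = -0.1488.
d_o2 = 24.0 − (12.75) = 11.25 cm.
Lens 2: 1/d_i2 = 1/(19.0) − 1/(11.25) = -0.03626, so d_i2 = -27.58 cm; m₂ = −d_i2/d_o2 = +2.452.
m = m₁·m₂ = (-0.1488)(+2.452) = -0.365.

m = -0.365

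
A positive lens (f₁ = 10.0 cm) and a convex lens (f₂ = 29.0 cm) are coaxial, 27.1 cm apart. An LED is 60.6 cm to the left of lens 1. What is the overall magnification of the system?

Lens 1: 1/d_i1 = 1/(10.0) − 1/(60.6) = 0.08350, so d_i1 = 11.98 cm; m₁ = −d_i1/d_o1 = -0.1977.
d_o2 = 27.1 − (11.98) = 15.12 cm.
Lens 2: 1/d_i2 = 1/(29.0) − 1/(15.12) = -0.03165, so d_i2 = -31.59 cm; m₂ = −d_i2/d_o2 = +2.089.
m = m₁·m₂ = (-0.1977)(+2.089) = -0.413.

m = -0.413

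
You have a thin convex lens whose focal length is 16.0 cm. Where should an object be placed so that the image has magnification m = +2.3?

m = −d_i/d_o ⇒ d_i = −m·d_o.
1/f = 1/d_o + 1/d_i = 1/d_o − 1/(m·d_o) = (1 − 1/m)/d_o, so d_o = f(1 − 1/m) = (16.00)(1 − 1/(+2.3)) = 9.04 cm.

9.04 cm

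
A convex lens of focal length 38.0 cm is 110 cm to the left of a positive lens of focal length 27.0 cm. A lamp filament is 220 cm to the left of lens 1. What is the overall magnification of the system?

Lens 1: 1/d_i1 = 1/(38.0) − 1/(220) = 0.02177, so d_i1 = 45.93 cm; m₁ = −d_i1/d_o1 = -0.2088.
d_o2 = 110 − (45.93) = 64.07 cm.
Lens 2: 1/d_i2 = 1/(27.0) − 1/(64.07) = 0.02143, so d_i2 = 46.67 cm; m₂ = −d_i2/d_o2 = -0.7284.
m = m₁·m₂ = (-0.2088)(-0.7284) = +0.152.

m = +0.152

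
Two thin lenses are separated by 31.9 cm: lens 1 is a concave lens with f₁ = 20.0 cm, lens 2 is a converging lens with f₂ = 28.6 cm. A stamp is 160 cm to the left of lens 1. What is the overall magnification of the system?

f₁ = −20.0 cm (diverging).
Lens 1: 1/d_i1 = 1/(-20.0) − 1/(160) = -0.05625, so d_i1 = -17.78 cm; m₁ = −d_i1/d_o1 = +0.1111.
d_o2 = 31.9 − (-17.78) = 49.68 cm.
Lens 2: 1/d_i2 = 1/(28.6) − 1/(49.68) = 0.01484, so d_i2 = 67.40 cm; m₂ = −d_i2/d_o2 = -1.357.
m = m₁·m₂ = (+0.1111)(-1.357) = -0.151.

m = -0.151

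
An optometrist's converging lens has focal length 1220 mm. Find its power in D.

P = +0.820 D

f = 122 cm = 1.22 m.
P = 1/f = 1/(1.22 m) = +0.820 D.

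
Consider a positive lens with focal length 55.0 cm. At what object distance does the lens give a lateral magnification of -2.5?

m = −d_i/d_o ⇒ d_i = −m·d_o.
1/f = 1/d_o + 1/d_i = 1/d_o − 1/(m·d_o) = (1 − 1/m)/d_o, so d_o = f(1 − 1/m) = (55.00)(1 − 1/(-2.5)) = 77.0 cm.

77.0 cm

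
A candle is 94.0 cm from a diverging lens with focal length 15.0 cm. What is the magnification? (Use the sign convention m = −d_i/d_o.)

For a diverging lens, f = -15.0 cm.
1/d_i = 1/f − 1/d_o = 1/(-15.00) − 1/(94.0) = -0.07730, so d_i = -12.94 cm.
m = −d_i/d_o = −(-12.94)/(94.0) = +0.138.
The image is virtual, upright and reduced, on the same side as the object.

m = +0.138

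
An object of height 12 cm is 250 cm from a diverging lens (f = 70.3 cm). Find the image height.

For a diverging lens, f = -70.3 cm.
1/d_i = 1/f − 1/d_o = 1/(-70.30) − 1/(250) = -0.01822, so d_i = -54.87 cm.
m = −d_i/d_o = +0.2195.
|h_i| = |m|·h_o = 0.2195 × 12 = 2.63 cm. The image is virtual, upright and reduced, on the same side as the object.

2.63 cm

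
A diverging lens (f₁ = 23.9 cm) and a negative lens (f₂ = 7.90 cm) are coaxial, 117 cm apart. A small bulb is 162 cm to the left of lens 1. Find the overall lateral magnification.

f₁ = −23.9 cm (diverging).
Lens 1: 1/d_i1 = 1/(-23.9) − 1/(162) = -0.04801, so d_i1 = -20.83 cm; m₁ = −d_i1/d_o1 = +0.1286.
d_o2 = 117 − (-20.83) = 137.8 cm.
f₂ = −7.90 cm (diverging).
Lens 2: 1/d_i2 = 1/(-7.90) − 1/(137.8) = -0.1338, so d_i2 = -7.472 cm; m₂ = −d_i2/d_o2 = +0.05422.
m = m₁·m₂ = (+0.1286)(+0.05422) = +0.00697.

m = +0.00697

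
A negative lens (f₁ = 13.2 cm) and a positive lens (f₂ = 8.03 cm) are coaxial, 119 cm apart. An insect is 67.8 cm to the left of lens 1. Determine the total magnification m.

f₁ = −13.2 cm (diverging).
Lens 1: 1/d_i1 = 1/(-13.2) − 1/(67.8) = -0.09051, so d_i1 = -11.05 cm; m₁ = −d_i1/d_o1 = +0.1630.
d_o2 = 119 − (-11.05) = 130.1 cm.
Lens 2: 1/d_i2 = 1/(8.03) − 1/(130.1) = 0.1168, so d_i2 = 8.558 cm; m₂ = −d_i2/d_o2 = -0.06578.
m = m₁·m₂ = (+0.1630)(-0.06578) = -0.0107.

m = -0.0107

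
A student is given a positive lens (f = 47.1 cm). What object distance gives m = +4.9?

m = −d_i/d_o ⇒ d_i = −m·d_o.
1/f = 1/d_o + 1/d_i = 1/d_o − 1/(m·d_o) = (1 − 1/m)/d_o, so d_o = f(1 − 1/m) = (47.10)(1 − 1/(+4.9)) = 37.5 cm.

37.5 cm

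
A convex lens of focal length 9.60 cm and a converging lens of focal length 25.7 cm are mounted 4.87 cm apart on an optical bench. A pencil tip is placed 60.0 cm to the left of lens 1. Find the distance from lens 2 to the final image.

5.23 cm

Lens 1: 1/d_i1 = 1/f₁ − 1/d_o1 = 1/(9.60) − 1/(60.0) = 0.08750, so d_i1 = 11.43 cm.
The intermediate image is 11.43 cm to the right of lens 1, which lies 6.560 cm to the right of lens 2 — a virtual object — so d_o2 = −6.560 cm.
Lens 2: 1/d_i2 = 1/f₂ − 1/d_o2 = 1/(25.7) − 1/(-6.560) = 0.1913, so d_i2 = 5.23 cm.
The final image is real, 5.23 cm to the right of lens 2 (overall magnification ≈ -0.15).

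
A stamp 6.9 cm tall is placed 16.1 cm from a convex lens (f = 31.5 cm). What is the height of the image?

1/d_i = 1/f − 1/d_o = 1/(31.50) − 1/(16.1) = -0.03037, so d_i = -32.93 cm.
m = −d_i/d_o = +2.045.
|h_i| = |m|·h_o = 2.045 × 6.9 = 14.1 cm. The image is virtual, upright and enlarged, on the same side as the object.

14.1 cm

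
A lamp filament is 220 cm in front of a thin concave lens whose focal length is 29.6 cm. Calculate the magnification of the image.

For a concave lens, f = -29.6 cm.
1/d_i = 1/f − 1/d_o = 1/(-29.60) − 1/(220) = -0.03833, so d_i = -26.09 cm.
m = −d_i/d_o = −(-26.09)/(220) = +0.119.
The image is virtual, upright and reduced, on the same side as the object.

m = +0.119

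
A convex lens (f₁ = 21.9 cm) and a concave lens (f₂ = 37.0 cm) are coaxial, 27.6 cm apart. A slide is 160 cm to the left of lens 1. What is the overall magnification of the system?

m = -0.150

Lens 1: 1/d_i1 = 1/(21.9) − 1/(160) = 0.03941, so d_i1 = 25.37 cm; m₁ = −d_i1/d_o1 = -0.1586.
d_o2 = 27.6 − (25.37) = 2.230 cm.
f₂ = −37.0 cm (diverging).
Lens 2: 1/d_i2 = 1/(-37.0) − 1/(2.230) = -0.4755, so d_i2 = -2.103 cm; m₂ = −d_i2/d_o2 = +0.9432.
m = m₁·m₂ = (-0.1586)(+0.9432) = -0.150.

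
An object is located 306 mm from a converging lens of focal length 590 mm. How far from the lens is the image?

636 mm

Lens equation: 1/d_i = 1/f − 1/d_o = 1/(590.0) − 1/(306) = 0.001695 − 0.003268 = -0.001573, so d_i = -636 mm.
The image is virtual, upright and enlarged, on the same side as the object.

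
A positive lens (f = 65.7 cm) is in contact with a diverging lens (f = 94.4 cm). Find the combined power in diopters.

P₁ = 1/f₁ = 1/(0.657 m) = +1.522 D; P₂ = 1/f₂ = 1/(-0.944 m) = -1.059 D.
For thin lenses in contact, P = P₁ + P₂ = (+1.522) + (-1.059) = +0.463 D.

P = +0.463 D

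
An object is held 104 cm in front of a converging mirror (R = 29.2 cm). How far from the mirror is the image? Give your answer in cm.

f = R/2 = 29.2/2 = 14.60 cm.
Mirror equation: 1/d_i = 1/f − 1/d_o = 1/(14.60) − 1/(104) = 0.06849 − 0.009615 = 0.05888, so d_i = 17.0 cm.
The image is real, inverted and reduced, in front of the mirror.

17.0 cm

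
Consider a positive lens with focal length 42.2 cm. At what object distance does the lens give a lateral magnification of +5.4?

34.4 cm

m = −d_i/d_o ⇒ d_i = −m·d_o.
1/f = 1/d_o + 1/d_i = 1/d_o − 1/(m·d_o) = (1 − 1/m)/d_o, so d_o = f(1 − 1/m) = (42.20)(1 − 1/(+5.4)) = 34.4 cm.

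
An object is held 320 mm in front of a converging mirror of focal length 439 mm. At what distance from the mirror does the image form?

1180 mm

Mirror equation: 1/d_i = 1/f − 1/d_o = 1/(439.0) − 1/(320) = 0.002278 − 0.003125 = -0.0008471, so d_i = -1180 mm.
The image is virtual, upright and enlarged, behind the mirror.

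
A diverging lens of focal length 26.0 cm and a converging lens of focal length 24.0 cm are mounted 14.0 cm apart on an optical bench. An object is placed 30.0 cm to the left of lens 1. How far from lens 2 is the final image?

Lens 1 is diverging, so f₁ = −26.0 cm.
Lens 1: 1/d_i1 = 1/f₁ − 1/d_o1 = 1/(-26.0) − 1/(30.0) = -0.07179, so d_i1 = -13.93 cm.
The intermediate image is 13.93 cm to the left of lens 1 (virtual), which is 14.0 − (-13.93) = 27.93 cm to the left of lens 2, so d_o2 = +27.93 cm.
Lens 2: 1/d_i2 = 1/f₂ − 1/d_o2 = 1/(24.0) − 1/(27.93) = 0.005863, so d_i2 = 171 cm.
The final image is real, 171 cm to the right of lens 2 (overall magnification ≈ -2.8).

171 cm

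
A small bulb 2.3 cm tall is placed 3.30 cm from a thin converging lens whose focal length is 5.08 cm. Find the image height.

6.56 cm

1/d_i = 1/f − 1/d_o = 1/(5.080) − 1/(3.30) = -0.1062, so d_i = -9.418 cm.
m = −d_i/d_o = +2.854.
|h_i| = |m|·h_o = 2.854 × 2.3 = 6.56 cm. The image is virtual, upright and enlarged, on the same side as the object.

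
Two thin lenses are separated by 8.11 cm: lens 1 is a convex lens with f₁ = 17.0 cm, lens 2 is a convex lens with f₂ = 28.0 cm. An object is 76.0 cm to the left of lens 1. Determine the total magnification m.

Lens 1: 1/d_i1 = 1/(17.0) − 1/(76.0) = 0.04567, so d_i1 = 21.90 cm; m₁ = −d_i1/d_o1 = -0.2882.
d_o2 = 8.11 − (21.90) = -13.79 cm (virtual object).
Lens 2: 1/d_i2 = 1/(28.0) − 1/(-13.79) = 0.1082, so d_i2 = 9.240 cm; m₂ = −d_i2/d_o2 = +0.6700.
m = m₁·m₂ = (-0.2882)(+0.6700) = -0.193.

m = -0.193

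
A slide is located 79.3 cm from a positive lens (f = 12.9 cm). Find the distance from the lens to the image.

15.4 cm

Lens equation: 1/v = 1/f − 1/u = 1/(12.90) − 1/(79.3) = 0.07752 − 0.01261 = 0.06491, so v = 15.4 cm.
The image is real, inverted and reduced, on the far side of the lens.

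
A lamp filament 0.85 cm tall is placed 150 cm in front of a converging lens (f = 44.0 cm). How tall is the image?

0.353 cm

1/d_i = 1/f − 1/d_o = 1/(44.00) − 1/(150) = 0.01606, so d_i = 62.26 cm.
m = −d_i/d_o = -0.4151.
|h_i| = |m|·h_o = 0.4151 × 0.85 = 0.353 cm. The image is real, inverted and reduced, on the far side of the lens.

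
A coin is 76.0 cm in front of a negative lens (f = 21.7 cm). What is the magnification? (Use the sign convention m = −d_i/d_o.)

For a negative lens, f = -21.7 cm.
1/d_i = 1/f − 1/d_o = 1/(-21.70) − 1/(76.0) = -0.05924, so d_i = -16.88 cm.
m = −d_i/d_o = −(-16.88)/(76.0) = +0.222.
The image is virtual, upright and reduced, on the same side as the object.

m = +0.222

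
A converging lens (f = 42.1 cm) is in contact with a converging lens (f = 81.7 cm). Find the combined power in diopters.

P = +3.60 D

P₁ = 1/f₁ = 1/(0.421 m) = +2.375 D; P₂ = 1/f₂ = 1/(0.817 m) = +1.224 D.
For thin lenses in contact, P = P₁ + P₂ = (+2.375) + (+1.224) = +3.60 D.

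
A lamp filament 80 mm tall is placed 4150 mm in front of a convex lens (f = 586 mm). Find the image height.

1/d_i = 1/f − 1/d_o = 1/(586.0) − 1/(4150) = 0.001466, so d_i = 682.4 mm.
m = −d_i/d_o = -0.1644.
|h_i| = |m|·h_o = 0.1644 × 80 = 13.2 mm. The image is real, inverted and reduced, on the far side of the lens.

13.2 mm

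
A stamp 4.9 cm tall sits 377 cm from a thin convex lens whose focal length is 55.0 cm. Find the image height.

0.837 cm

1/d_i = 1/f − 1/d_o = 1/(55.00) − 1/(377) = 0.01553, so d_i = 64.39 cm.
m = −d_i/d_o = -0.1708.
|h_i| = |m|·h_o = 0.1708 × 4.9 = 0.837 cm. The image is real, inverted and reduced, on the far side of the lens.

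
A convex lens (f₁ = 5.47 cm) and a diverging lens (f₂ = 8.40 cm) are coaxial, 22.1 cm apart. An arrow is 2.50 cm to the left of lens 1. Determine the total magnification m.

Lens 1: 1/d_i1 = 1/(5.47) − 1/(2.50) = -0.2172, so d_i1 = -4.604 cm; m₁ = −d_i1/d_o1 = +1.842.
d_o2 = 22.1 − (-4.604) = 26.70 cm.
f₂ = −8.40 cm (diverging).
Lens 2: 1/d_i2 = 1/(-8.40) − 1/(26.70) = -0.1565, so d_i2 = -6.390 cm; m₂ = −d_i2/d_o2 = +0.2393.
m = m₁·m₂ = (+1.842)(+0.2393) = +0.441.

m = +0.441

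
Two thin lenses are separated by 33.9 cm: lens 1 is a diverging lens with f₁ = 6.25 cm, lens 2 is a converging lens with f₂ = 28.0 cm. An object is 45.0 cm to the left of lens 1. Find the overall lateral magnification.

f₁ = −6.25 cm (diverging).
Lens 1: 1/d_i1 = 1/(-6.25) − 1/(45.0) = -0.1822, so d_i1 = -5.488 cm; m₁ = −d_i1/d_o1 = +0.1220.
d_o2 = 33.9 − (-5.488) = 39.39 cm.
Lens 2: 1/d_i2 = 1/(28.0) − 1/(39.39) = 0.01033, so d_i2 = 96.83 cm; m₂ = −d_i2/d_o2 = -2.458.
m = m₁·m₂ = (+0.1220)(-2.458) = -0.300.

m = -0.300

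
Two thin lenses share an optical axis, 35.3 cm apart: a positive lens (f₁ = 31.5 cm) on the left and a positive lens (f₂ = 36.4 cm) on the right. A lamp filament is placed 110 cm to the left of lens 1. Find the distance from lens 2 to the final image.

7.11 cm

Lens 1: 1/d_i1 = 1/f₁ − 1/d_o1 = 1/(31.5) − 1/(110) = 0.02266, so d_i1 = 44.14 cm.
The intermediate image is 44.14 cm to the right of lens 1, which lies 8.840 cm to the right of lens 2 — a virtual object — so d_o2 = −8.840 cm.
Lens 2: 1/d_i2 = 1/f₂ − 1/d_o2 = 1/(36.4) − 1/(-8.840) = 0.1406, so d_i2 = 7.11 cm.
The final image is real, 7.11 cm to the right of lens 2 (overall magnification ≈ -0.32).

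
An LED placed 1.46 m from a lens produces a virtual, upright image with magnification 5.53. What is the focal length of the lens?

f = 1.78 m (converging)

m = −d_i/d_o ⇒ d_i = −m·d_o = −(+5.53)·(1.46) = -8.074 m.
1/f = 1/d_o + 1/d_i = 1/(1.46) + 1/(-8.074) = 0.5611, so f = 1.78 m.
Since f is positive, the lens is converging.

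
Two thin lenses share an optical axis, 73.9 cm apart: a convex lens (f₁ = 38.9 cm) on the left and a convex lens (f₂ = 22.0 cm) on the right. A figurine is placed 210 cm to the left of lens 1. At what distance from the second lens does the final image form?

138 cm

Lens 1: 1/d_i1 = 1/f₁ − 1/d_o1 = 1/(38.9) − 1/(210) = 0.02095, so d_i1 = 47.74 cm.
The intermediate image is 47.74 cm to the right of lens 1, which is 73.9 − (47.74) = 26.16 cm to the left of lens 2, so d_o2 = +26.16 cm.
Lens 2: 1/d_i2 = 1/f₂ − 1/d_o2 = 1/(22.0) − 1/(26.16) = 0.007228, so d_i2 = 138 cm.
The final image is real, 138 cm to the right of lens 2 (overall magnification ≈ 1.2).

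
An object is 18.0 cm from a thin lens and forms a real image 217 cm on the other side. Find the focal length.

f = 16.6 cm (converging)

Real image ⇒ d_i = +217 cm.
1/f = 1/d_o + 1/d_i = 1/(18.0) + 1/(217) = 0.06016, so f = 16.6 cm.
Since f is positive, the thin lens is converging.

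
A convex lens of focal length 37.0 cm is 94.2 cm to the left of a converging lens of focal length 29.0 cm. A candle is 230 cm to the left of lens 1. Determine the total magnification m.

Lens 1: 1/d_i1 = 1/(37.0) − 1/(230) = 0.02268, so d_i1 = 44.09 cm; m₁ = −d_i1/d_o1 = -0.1917.
d_o2 = 94.2 − (44.09) = 50.11 cm.
Lens 2: 1/d_i2 = 1/(29.0) − 1/(50.11) = 0.01453, so d_i2 = 68.84 cm; m₂ = −d_i2/d_o2 = -1.374.
m = m₁·m₂ = (-0.1917)(-1.374) = +0.263.

m = +0.263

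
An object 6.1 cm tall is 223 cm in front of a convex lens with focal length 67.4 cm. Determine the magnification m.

1/d_i = 1/f − 1/d_o = 1/(67.40) − 1/(223) = 0.01035, so d_i = 96.60 cm.
m = −d_i/d_o = −(96.60)/(223) = -0.433.
The image is real, inverted and reduced, on the far side of the lens.

m = -0.433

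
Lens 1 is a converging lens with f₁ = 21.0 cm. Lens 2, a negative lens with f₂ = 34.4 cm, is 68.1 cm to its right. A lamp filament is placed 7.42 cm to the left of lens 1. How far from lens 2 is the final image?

24.0 cm

Lens 1: 1/d_i1 = 1/f₁ − 1/d_o1 = 1/(21.0) − 1/(7.42) = -0.08715, so d_i1 = -11.47 cm.
The intermediate image is 11.47 cm to the left of lens 1 (virtual), which is 68.1 − (-11.47) = 79.57 cm to the left of lens 2, so d_o2 = +79.57 cm.
Lens 2 is diverging, so f₂ = −34.4 cm.
Lens 2: 1/d_i2 = 1/f₂ − 1/d_o2 = 1/(-34.4) − 1/(79.57) = -0.04164, so d_i2 = -24.0 cm.
The final image is virtual, 24.0 cm to the left of lens 2 (overall magnification ≈ 0.47).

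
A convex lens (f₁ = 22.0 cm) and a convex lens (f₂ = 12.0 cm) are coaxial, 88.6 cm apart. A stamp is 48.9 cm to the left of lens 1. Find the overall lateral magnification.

m = +0.268

Lens 1: 1/d_i1 = 1/(22.0) − 1/(48.9) = 0.02500, so d_i1 = 39.99 cm; m₁ = −d_i1/d_o1 = -0.8178.
d_o2 = 88.6 − (39.99) = 48.61 cm.
Lens 2: 1/d_i2 = 1/(12.0) − 1/(48.61) = 0.06276, so d_i2 = 15.93 cm; m₂ = −d_i2/d_o2 = -0.3278.
m = m₁·m₂ = (-0.8178)(-0.3278) = +0.268.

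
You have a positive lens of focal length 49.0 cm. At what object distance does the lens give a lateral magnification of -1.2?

m = −d_i/d_o ⇒ d_i = −m·d_o.
1/f = 1/d_o + 1/d_i = 1/d_o − 1/(m·d_o) = (1 − 1/m)/d_o, so d_o = f(1 − 1/m) = (49.00)(1 − 1/(-1.2)) = 89.8 cm.

89.8 cm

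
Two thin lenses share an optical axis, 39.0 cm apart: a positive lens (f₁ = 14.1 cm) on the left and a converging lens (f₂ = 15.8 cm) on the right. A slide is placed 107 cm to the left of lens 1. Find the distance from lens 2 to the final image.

51.7 cm

Lens 1: 1/d_i1 = 1/f₁ − 1/d_o1 = 1/(14.1) − 1/(107) = 0.06158, so d_i1 = 16.24 cm.
The intermediate image is 16.24 cm to the right of lens 1, which is 39.0 − (16.24) = 22.76 cm to the left of lens 2, so d_o2 = +22.76 cm.
Lens 2: 1/d_i2 = 1/f₂ − 1/d_o2 = 1/(15.8) − 1/(22.76) = 0.01935, so d_i2 = 51.7 cm.
The final image is real, 51.7 cm to the right of lens 2 (overall magnification ≈ 0.34).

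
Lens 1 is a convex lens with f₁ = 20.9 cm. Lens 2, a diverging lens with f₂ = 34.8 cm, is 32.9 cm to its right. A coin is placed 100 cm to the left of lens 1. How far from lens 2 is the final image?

5.46 cm

Lens 1: 1/d_i1 = 1/f₁ − 1/d_o1 = 1/(20.9) − 1/(100) = 0.03785, so d_i1 = 26.42 cm.
The intermediate image is 26.42 cm to the right of lens 1, which is 32.9 − (26.42) = 6.480 cm to the left of lens 2, so d_o2 = +6.480 cm.
Lens 2 is diverging, so f₂ = −34.8 cm.
Lens 2: 1/d_i2 = 1/f₂ − 1/d_o2 = 1/(-34.8) − 1/(6.480) = -0.1831, so d_i2 = -5.46 cm.
The final image is virtual, 5.46 cm to the left of lens 2 (overall magnification ≈ -0.22).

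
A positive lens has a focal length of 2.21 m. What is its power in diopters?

P = +0.452 D

P = 1/f = 1/(2.21 m) = +0.452 D.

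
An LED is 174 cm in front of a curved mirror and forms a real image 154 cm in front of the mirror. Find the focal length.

f = 81.7 cm (concave)

Real image ⇒ d_i = +154 cm.
1/f = 1/d_o + 1/d_i = 1/(174) + 1/(154) = 0.01224, so f = 81.7 cm.
Since f is positive, the curved mirror is concave.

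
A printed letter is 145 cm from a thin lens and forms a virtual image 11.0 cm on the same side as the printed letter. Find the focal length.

Virtual image ⇒ d_i = −11.0 cm.
1/f = 1/d_o + 1/d_i = 1/(145) + 1/(-11.0) = -0.08401, so f = -11.9 cm.
Since f is negative, the thin lens is diverging.

f = -11.9 cm (diverging)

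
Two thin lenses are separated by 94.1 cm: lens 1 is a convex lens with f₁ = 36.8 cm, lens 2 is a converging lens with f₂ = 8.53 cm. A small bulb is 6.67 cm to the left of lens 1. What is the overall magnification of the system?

m = -0.111

Lens 1: 1/d_i1 = 1/(36.8) − 1/(6.67) = -0.1228, so d_i1 = -8.147 cm; m₁ = −d_i1/d_o1 = +1.221.
d_o2 = 94.1 − (-8.147) = 102.2 cm.
Lens 2: 1/d_i2 = 1/(8.53) − 1/(102.2) = 0.1074, so d_i2 = 9.307 cm; m₂ = −d_i2/d_o2 = -0.09106.
m = m₁·m₂ = (+1.221)(-0.09106) = -0.111.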